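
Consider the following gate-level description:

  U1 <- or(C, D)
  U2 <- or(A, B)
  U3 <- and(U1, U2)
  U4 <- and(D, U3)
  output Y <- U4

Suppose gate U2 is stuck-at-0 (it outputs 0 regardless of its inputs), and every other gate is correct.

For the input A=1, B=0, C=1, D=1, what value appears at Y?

0

Propagate with U2 forced: U1=1, U2=0 [stuck-at-0], U3=0, U4=0.
So Y = 0. (Without the fault it would be 1.)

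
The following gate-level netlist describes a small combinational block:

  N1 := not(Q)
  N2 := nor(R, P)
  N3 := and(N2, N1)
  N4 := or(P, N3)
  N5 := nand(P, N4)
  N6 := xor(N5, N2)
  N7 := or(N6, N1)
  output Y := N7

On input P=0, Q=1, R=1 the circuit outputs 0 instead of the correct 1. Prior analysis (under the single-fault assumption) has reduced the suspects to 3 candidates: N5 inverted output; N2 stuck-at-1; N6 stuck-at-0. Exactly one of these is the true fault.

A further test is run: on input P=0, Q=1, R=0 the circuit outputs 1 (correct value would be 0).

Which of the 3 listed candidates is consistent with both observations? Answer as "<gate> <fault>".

N5 inverted output

Evaluate each candidate on input P=0, Q=1, R=0:
  N5 inverted output: N1=0, N2=1, N3=0, N4=0, N5=0 [inverted output], N6=1, N7=1 → 1 — matches
  N2 stuck-at-1: N1=0, N2=1 [stuck-at-1], N3=0, N4=0, N5=1, N6=0, N7=0 → 0 — eliminated
  N6 stuck-at-0: N1=0, N2=1, N3=0, N4=0, N5=1, N6=0 [stuck-at-0], N7=0 → 0 — eliminated
Only N5 inverted output reproduces the observed 1.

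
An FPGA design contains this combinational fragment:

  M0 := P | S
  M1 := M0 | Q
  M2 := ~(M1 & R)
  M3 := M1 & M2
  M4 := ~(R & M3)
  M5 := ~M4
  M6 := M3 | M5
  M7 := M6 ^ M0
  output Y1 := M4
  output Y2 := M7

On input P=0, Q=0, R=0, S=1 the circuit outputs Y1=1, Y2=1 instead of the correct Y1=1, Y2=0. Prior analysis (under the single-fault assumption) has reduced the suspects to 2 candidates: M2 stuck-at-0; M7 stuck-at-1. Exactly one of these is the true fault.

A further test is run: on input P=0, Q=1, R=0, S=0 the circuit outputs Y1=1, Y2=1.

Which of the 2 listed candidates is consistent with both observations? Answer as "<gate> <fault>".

M7 stuck-at-1

Evaluate each candidate on input P=0, Q=1, R=0, S=0:
  M2 stuck-at-0: M0=0, M1=1, M2=0 [stuck-at-0], M3=0, M4=1, M5=0, M6=0, M7=0 → Y1=1, Y2=0 — eliminated
  M7 stuck-at-1: M0=0, M1=1, M2=1, M3=1, M4=1, M5=0, M6=1, M7=1 [stuck-at-1] → Y1=1, Y2=1 — matches
Only M7 stuck-at-1 reproduces the observed Y1=1, Y2=1.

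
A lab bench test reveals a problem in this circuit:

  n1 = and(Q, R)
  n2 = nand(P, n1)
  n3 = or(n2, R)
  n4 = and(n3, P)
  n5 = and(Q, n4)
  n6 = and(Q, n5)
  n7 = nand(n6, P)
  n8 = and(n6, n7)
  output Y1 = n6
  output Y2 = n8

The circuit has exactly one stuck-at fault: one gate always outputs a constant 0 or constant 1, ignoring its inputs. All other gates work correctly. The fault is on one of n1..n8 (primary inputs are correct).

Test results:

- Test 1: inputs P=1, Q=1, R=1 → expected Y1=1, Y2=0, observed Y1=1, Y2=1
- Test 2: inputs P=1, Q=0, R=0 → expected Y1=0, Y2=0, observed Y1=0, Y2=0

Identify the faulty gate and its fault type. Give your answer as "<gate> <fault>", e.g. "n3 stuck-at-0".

n7 stuck-at-1

Fault-free values for test 1 (P=1, Q=1, R=1): n1=1, n2=0, n3=1, n4=1, n5=1, n6=1, n7=0, n8=0, giving Y1=1, Y2=0. Observed Y1=1, Y2=1.
Test 1: faults giving observed Y1=1, Y2=1 are {n7 stuck-at-1, n8 stuck-at-1}.
Test 2 (P=1, Q=0, R=0): fault-free n1=0, n2=1, n3=1, n4=1, n5=0, n6=0, n7=1, n8=0 → Y1=0, Y2=0; observed Y1=0, Y2=0. Eliminates n8 stuck-at-1.
Only n7 stuck-at-1 is consistent with every test.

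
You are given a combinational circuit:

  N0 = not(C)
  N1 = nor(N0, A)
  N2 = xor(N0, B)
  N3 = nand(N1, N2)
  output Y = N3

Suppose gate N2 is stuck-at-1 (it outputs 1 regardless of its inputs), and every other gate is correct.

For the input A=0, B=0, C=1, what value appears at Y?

0

Propagate with N2 forced: N0=0, N1=1, N2=1 [stuck-at-1], N3=0.
So Y = 0. (Without the fault it would be 1.)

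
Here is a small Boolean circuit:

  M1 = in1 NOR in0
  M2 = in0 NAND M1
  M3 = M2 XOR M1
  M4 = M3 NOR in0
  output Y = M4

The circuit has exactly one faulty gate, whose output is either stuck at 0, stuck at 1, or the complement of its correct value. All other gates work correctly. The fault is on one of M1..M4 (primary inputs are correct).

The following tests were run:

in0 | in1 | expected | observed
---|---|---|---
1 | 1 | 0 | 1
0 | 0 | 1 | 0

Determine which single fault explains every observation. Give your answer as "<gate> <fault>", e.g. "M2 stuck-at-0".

Fault-free values for test 1 (in0=1, in1=1): M1=0, M2=1, M3=1, M4=0, giving Y=0. Observed 1.
Test 1: faults giving observed 1 are {M4 stuck-at-1, M4 inverted output}.
Test 2 (in0=0, in1=0): fault-free M1=1, M2=1, M3=0, M4=1 → 1; observed 0. Eliminates M4 stuck-at-1.
Only M4 inverted output is consistent with every test.

M4 inverted output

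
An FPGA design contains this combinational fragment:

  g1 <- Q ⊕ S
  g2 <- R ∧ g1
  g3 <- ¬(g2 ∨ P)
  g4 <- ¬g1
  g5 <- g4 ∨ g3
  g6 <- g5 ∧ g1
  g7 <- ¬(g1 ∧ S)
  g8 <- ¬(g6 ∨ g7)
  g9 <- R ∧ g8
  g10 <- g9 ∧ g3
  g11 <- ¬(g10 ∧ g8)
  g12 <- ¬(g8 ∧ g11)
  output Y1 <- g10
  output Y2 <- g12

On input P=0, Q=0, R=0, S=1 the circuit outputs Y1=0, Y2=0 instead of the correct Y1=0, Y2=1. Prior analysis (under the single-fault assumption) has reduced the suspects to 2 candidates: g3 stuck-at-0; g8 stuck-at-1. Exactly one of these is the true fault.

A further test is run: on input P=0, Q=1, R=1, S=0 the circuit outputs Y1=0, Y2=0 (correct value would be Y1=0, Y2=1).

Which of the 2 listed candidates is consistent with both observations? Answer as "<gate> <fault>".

g8 stuck-at-1

Evaluate each candidate on input P=0, Q=1, R=1, S=0:
  g3 stuck-at-0: g1=1, g2=1, g3=0 [stuck-at-0], g4=0, g5=0, g6=0, g7=1, g8=0, g9=0, g10=0, g11=1, g12=1 → Y1=0, Y2=1 — eliminated
  g8 stuck-at-1: g1=1, g2=1, g3=0, g4=0, g5=0, g6=0, g7=1, g8=1 [stuck-at-1], g9=1, g10=0, g11=1, g12=0 → Y1=0, Y2=0 — matches
Only g8 stuck-at-1 reproduces the observed Y1=0, Y2=0.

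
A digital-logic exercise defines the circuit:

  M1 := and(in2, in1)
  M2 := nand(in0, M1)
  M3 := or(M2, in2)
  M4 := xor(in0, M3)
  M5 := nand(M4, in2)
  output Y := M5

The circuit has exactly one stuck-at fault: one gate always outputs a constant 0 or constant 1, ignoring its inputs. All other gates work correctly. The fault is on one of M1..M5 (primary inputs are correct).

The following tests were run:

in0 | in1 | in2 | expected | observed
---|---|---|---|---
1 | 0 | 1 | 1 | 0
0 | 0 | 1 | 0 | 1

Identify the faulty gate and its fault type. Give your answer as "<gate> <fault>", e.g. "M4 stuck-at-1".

Fault-free values for test 1 (in0=1, in1=0, in2=1): M1=0, M2=1, M3=1, M4=0, M5=1, giving Y=1. Observed 0.
Test 1: faults giving observed 0 are {M3 stuck-at-0, M4 stuck-at-1, M5 stuck-at-0}.
Test 2 (in0=0, in1=0, in2=1): fault-free M1=0, M2=1, M3=1, M4=1, M5=0 → 0; observed 1. Eliminates M4 stuck-at-1, M5 stuck-at-0.
Only M3 stuck-at-0 is consistent with every test.

M3 stuck-at-0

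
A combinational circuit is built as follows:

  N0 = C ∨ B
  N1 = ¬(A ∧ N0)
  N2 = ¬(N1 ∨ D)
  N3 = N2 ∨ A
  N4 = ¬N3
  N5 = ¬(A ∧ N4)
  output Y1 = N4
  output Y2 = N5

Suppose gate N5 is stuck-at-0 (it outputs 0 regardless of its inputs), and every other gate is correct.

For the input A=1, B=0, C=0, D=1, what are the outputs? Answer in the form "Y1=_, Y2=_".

Y1=0, Y2=0

Propagate with N5 forced: N0=0, N1=1, N2=0, N3=1, N4=0, N5=0 [stuck-at-0].
So the outputs are Y1=0, Y2=0. (Without the fault they would be Y1=0, Y2=1.)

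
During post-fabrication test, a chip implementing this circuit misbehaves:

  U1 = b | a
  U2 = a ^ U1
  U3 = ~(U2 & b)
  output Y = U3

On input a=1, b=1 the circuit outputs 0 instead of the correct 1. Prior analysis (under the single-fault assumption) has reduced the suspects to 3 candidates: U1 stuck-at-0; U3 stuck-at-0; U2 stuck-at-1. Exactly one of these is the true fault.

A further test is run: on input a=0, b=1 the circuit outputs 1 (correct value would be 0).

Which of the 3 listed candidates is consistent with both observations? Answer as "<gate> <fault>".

Evaluate each candidate on input a=0, b=1:
  U1 stuck-at-0: U1=0 [stuck-at-0], U2=0, U3=1 → 1 — matches
  U3 stuck-at-0: U1=1, U2=1, U3=0 [stuck-at-0] → 0 — eliminated
  U2 stuck-at-1: U1=1, U2=1 [stuck-at-1], U3=0 → 0 — eliminated
Only U1 stuck-at-0 reproduces the observed 1.

U1 stuck-at-0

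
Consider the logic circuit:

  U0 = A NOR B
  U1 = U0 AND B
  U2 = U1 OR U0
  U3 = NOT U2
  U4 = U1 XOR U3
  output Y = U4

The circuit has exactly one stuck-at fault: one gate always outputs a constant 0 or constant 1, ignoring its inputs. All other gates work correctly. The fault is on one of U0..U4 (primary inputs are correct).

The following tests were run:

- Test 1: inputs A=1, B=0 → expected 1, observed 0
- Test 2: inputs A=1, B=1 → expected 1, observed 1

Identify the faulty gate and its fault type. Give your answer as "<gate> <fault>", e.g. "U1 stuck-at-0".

Fault-free values for test 1 (A=1, B=0): U0=0, U1=0, U2=0, U3=1, U4=1, giving Y=1. Observed 0.
Test 1: faults giving observed 0 are {U0 stuck-at-1, U2 stuck-at-1, U3 stuck-at-0, U4 stuck-at-0}.
Test 2 (A=1, B=1): fault-free U0=0, U1=0, U2=0, U3=1, U4=1 → 1; observed 1. Eliminates U2 stuck-at-1, U3 stuck-at-0, U4 stuck-at-0.
Only U0 stuck-at-1 is consistent with every test.

U0 stuck-at-1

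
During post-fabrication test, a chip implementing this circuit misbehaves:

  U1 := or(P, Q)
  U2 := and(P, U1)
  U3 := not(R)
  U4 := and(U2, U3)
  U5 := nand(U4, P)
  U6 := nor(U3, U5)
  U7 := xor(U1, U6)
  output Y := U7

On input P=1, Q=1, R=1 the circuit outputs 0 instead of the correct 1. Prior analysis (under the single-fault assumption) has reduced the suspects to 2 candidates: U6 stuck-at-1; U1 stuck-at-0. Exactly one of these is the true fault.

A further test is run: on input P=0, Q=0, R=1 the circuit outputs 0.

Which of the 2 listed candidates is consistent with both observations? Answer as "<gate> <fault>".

U1 stuck-at-0

Evaluate each candidate on input P=0, Q=0, R=1:
  U6 stuck-at-1: U1=0, U2=0, U3=0, U4=0, U5=1, U6=1 [stuck-at-1], U7=1 → 1 — eliminated
  U1 stuck-at-0: U1=0 [stuck-at-0], U2=0, U3=0, U4=0, U5=1, U6=0, U7=0 → 0 — matches
Only U1 stuck-at-0 reproduces the observed 0.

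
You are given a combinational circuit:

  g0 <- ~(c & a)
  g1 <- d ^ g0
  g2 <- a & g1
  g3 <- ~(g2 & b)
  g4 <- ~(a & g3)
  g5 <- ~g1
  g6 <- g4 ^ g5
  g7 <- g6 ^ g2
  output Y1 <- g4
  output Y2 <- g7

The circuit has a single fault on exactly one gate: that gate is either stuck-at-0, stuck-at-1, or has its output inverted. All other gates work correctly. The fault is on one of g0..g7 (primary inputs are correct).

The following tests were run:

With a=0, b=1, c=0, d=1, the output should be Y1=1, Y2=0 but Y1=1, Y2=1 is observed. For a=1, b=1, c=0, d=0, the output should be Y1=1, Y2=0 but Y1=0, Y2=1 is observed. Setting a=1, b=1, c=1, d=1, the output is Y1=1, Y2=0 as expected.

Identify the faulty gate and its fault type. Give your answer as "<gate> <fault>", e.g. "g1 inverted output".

Fault-free values for test 1 (a=0, b=1, c=0, d=1): g0=1, g1=0, g2=0, g3=1, g4=1, g5=1, g6=0, g7=0, giving Y1=1, Y2=0. Observed Y1=1, Y2=1.
Test 1: faults giving observed Y1=1, Y2=1 are {g0 stuck-at-0, g0 inverted output, g1 stuck-at-1, g1 inverted output, g2 stuck-at-1, g2 inverted output, g5 stuck-at-0, g5 inverted output, g6 stuck-at-1, g6 inverted output, g7 stuck-at-1, g7 inverted output}.
Test 2 (a=1, b=1, c=0, d=0): fault-free g0=1, g1=1, g2=1, g3=0, g4=1, g5=0, g6=1, g7=0 → Y1=1, Y2=0; observed Y1=0, Y2=1. Eliminates g1 stuck-at-1, g2 stuck-at-1, g2 inverted output, g5 stuck-at-0, g5 inverted output, g6 stuck-at-1, g6 inverted output, g7 stuck-at-1, g7 inverted output.
Test 3 (a=1, b=1, c=1, d=1): fault-free g0=0, g1=1, g2=1, g3=0, g4=1, g5=0, g6=1, g7=0 → Y1=1, Y2=0; observed Y1=1, Y2=0. Eliminates g0 inverted output, g1 inverted output.
Only g0 stuck-at-0 is consistent with every test.

g0 stuck-at-0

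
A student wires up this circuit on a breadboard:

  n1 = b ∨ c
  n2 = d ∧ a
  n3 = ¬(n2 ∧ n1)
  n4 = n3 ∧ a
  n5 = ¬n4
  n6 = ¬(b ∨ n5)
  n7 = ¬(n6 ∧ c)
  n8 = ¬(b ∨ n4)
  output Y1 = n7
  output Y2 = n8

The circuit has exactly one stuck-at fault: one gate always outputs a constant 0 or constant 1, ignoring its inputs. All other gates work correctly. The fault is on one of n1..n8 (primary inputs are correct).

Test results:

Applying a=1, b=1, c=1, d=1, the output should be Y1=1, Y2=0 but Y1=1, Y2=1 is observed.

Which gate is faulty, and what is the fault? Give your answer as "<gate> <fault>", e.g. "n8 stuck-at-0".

n8 stuck-at-1

Fault-free values for test 1 (a=1, b=1, c=1, d=1): n1=1, n2=1, n3=0, n4=0, n5=1, n6=0, n7=1, n8=0, giving Y1=1, Y2=0. Observed Y1=1, Y2=1.
Test 1: faults giving observed Y1=1, Y2=1 are {n8 stuck-at-1}.
Only n8 stuck-at-1 is consistent with every test.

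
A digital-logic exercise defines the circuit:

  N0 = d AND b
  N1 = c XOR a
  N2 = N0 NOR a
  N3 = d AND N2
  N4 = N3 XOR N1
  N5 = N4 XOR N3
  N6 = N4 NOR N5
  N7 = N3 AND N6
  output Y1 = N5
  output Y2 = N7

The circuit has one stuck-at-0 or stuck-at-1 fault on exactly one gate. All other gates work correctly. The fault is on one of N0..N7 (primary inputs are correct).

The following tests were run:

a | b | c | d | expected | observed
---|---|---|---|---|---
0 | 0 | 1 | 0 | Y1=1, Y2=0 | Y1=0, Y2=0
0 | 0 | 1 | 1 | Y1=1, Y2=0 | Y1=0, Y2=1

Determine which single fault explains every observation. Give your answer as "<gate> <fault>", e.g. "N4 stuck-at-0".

N5 stuck-at-0

Fault-free values for test 1 (a=0, b=0, c=1, d=0): N0=0, N1=1, N2=1, N3=0, N4=1, N5=1, N6=0, N7=0, giving Y1=1, Y2=0. Observed Y1=0, Y2=0.
Test 1: faults giving observed Y1=0, Y2=0 are {N1 stuck-at-0, N4 stuck-at-0, N5 stuck-at-0}.
Test 2 (a=0, b=0, c=1, d=1): fault-free N0=0, N1=1, N2=1, N3=1, N4=0, N5=1, N6=0, N7=0 → Y1=1, Y2=0; observed Y1=0, Y2=1. Eliminates N1 stuck-at-0, N4 stuck-at-0.
Only N5 stuck-at-0 is consistent with every test.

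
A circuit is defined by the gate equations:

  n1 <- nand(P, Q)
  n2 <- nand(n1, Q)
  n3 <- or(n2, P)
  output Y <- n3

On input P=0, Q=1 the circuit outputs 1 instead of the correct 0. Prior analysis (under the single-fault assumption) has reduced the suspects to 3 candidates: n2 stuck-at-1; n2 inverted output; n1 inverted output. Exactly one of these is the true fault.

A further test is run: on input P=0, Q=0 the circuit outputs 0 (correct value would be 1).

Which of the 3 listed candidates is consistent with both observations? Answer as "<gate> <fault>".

n2 inverted output

Evaluate each candidate on input P=0, Q=0:
  n2 stuck-at-1: n1=1, n2=1 [stuck-at-1], n3=1 → 1 — eliminated
  n2 inverted output: n1=1, n2=0 [inverted output], n3=0 → 0 — matches
  n1 inverted output: n1=0 [inverted output], n2=1, n3=1 → 1 — eliminated
Only n2 inverted output reproduces the observed 0.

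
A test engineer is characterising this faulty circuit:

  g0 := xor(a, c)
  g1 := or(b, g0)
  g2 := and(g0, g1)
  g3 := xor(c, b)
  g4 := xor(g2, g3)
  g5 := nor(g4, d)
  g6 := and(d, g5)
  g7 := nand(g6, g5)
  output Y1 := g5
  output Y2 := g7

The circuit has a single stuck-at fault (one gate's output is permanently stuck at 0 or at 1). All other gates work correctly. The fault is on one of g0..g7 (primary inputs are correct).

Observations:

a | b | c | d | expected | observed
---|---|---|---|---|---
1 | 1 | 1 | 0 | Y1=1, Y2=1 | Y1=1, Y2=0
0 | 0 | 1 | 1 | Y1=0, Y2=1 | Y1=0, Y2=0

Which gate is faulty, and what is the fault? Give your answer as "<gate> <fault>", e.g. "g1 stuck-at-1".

g7 stuck-at-0

Fault-free values for test 1 (a=1, b=1, c=1, d=0): g0=0, g1=1, g2=0, g3=0, g4=0, g5=1, g6=0, g7=1, giving Y1=1, Y2=1. Observed Y1=1, Y2=0.
Test 1: faults giving observed Y1=1, Y2=0 are {g6 stuck-at-1, g7 stuck-at-0}.
Test 2 (a=0, b=0, c=1, d=1): fault-free g0=1, g1=1, g2=1, g3=1, g4=0, g5=0, g6=0, g7=1 → Y1=0, Y2=1; observed Y1=0, Y2=0. Eliminates g6 stuck-at-1.
Only g7 stuck-at-0 is consistent with every test.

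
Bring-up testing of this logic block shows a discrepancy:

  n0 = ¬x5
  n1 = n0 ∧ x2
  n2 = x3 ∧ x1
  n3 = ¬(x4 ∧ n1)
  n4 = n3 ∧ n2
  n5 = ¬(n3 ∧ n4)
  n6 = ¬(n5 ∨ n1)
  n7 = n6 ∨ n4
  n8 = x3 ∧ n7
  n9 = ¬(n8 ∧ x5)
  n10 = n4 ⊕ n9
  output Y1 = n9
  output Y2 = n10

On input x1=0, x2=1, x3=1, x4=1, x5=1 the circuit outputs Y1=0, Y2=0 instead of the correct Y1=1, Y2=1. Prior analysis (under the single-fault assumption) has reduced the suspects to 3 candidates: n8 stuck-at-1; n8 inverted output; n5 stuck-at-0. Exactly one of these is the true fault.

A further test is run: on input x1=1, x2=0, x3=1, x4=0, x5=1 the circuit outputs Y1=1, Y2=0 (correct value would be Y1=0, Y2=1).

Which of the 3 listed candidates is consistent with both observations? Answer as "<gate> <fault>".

n8 inverted output

Evaluate each candidate on input x1=1, x2=0, x3=1, x4=0, x5=1:
  n8 stuck-at-1: n0=0, n1=0, n2=1, n3=1, n4=1, n5=0, n6=1, n7=1, n8=1 [stuck-at-1], n9=0, n10=1 → Y1=0, Y2=1 — eliminated
  n8 inverted output: n0=0, n1=0, n2=1, n3=1, n4=1, n5=0, n6=1, n7=1, n8=0 [inverted output], n9=1, n10=0 → Y1=1, Y2=0 — matches
  n5 stuck-at-0: n0=0, n1=0, n2=1, n3=1, n4=1, n5=0 [stuck-at-0], n6=1, n7=1, n8=1, n9=0, n10=1 → Y1=0, Y2=1 — eliminated
Only n8 inverted output reproduces the observed Y1=1, Y2=0.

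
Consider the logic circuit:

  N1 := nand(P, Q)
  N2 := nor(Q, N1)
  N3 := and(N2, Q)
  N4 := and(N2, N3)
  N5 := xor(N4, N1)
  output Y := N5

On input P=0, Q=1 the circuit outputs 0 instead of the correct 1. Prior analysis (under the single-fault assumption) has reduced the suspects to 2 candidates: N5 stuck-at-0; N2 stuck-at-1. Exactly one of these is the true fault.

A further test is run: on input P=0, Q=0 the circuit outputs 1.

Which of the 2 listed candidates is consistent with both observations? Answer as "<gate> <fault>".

N2 stuck-at-1

Evaluate each candidate on input P=0, Q=0:
  N5 stuck-at-0: N1=1, N2=0, N3=0, N4=0, N5=0 [stuck-at-0] → 0 — eliminated
  N2 stuck-at-1: N1=1, N2=1 [stuck-at-1], N3=0, N4=0, N5=1 → 1 — matches
Only N2 stuck-at-1 reproduces the observed 1.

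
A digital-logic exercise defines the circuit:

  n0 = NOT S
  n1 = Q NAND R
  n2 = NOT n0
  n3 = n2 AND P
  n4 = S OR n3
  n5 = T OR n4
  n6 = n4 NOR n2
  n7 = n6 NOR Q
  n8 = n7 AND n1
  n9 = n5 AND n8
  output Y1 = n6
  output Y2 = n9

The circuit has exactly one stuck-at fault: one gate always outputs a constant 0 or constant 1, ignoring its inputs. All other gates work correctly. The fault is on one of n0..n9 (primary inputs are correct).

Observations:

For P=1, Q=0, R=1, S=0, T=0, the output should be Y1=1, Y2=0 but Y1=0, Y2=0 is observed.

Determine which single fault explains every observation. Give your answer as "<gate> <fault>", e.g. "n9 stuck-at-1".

Fault-free values for test 1 (P=1, Q=0, R=1, S=0, T=0): n0=1, n1=1, n2=0, n3=0, n4=0, n5=0, n6=1, n7=0, n8=0, n9=0, giving Y1=1, Y2=0. Observed Y1=0, Y2=0.
Test 1: faults giving observed Y1=0, Y2=0 are {n6 stuck-at-0}.
Only n6 stuck-at-0 is consistent with every test.

n6 stuck-at-0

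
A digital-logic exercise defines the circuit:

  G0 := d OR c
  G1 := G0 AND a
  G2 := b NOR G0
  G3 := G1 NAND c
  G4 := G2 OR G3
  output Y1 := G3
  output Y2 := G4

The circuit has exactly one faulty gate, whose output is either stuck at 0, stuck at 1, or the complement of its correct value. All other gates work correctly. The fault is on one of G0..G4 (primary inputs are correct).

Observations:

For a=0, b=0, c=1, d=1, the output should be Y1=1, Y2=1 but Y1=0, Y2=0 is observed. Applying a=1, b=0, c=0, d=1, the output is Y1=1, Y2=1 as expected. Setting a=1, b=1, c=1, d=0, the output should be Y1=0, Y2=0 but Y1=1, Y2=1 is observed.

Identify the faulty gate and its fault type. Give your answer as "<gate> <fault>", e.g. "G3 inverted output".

G1 inverted output

Fault-free values for test 1 (a=0, b=0, c=1, d=1): G0=1, G1=0, G2=0, G3=1, G4=1, giving Y1=1, Y2=1. Observed Y1=0, Y2=0.
Test 1: faults giving observed Y1=0, Y2=0 are {G1 stuck-at-1, G1 inverted output, G3 stuck-at-0, G3 inverted output}.
Test 2 (a=1, b=0, c=0, d=1): fault-free G0=1, G1=1, G2=0, G3=1, G4=1 → Y1=1, Y2=1; observed Y1=1, Y2=1. Eliminates G3 stuck-at-0, G3 inverted output.
Test 3 (a=1, b=1, c=1, d=0): fault-free G0=1, G1=1, G2=0, G3=0, G4=0 → Y1=0, Y2=0; observed Y1=1, Y2=1. Eliminates G1 stuck-at-1.
Only G1 inverted output is consistent with every test.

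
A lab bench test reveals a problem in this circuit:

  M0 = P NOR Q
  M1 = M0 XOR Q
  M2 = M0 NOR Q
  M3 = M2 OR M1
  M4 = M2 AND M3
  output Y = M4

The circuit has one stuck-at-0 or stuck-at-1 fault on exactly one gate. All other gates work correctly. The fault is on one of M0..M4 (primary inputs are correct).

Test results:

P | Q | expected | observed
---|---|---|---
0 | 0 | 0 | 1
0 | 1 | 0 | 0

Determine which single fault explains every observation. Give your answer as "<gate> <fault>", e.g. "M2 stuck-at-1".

Fault-free values for test 1 (P=0, Q=0): M0=1, M1=1, M2=0, M3=1, M4=0, giving Y=0. Observed 1.
Test 1: faults giving observed 1 are {M0 stuck-at-0, M2 stuck-at-1, M4 stuck-at-1}.
Test 2 (P=0, Q=1): fault-free M0=0, M1=1, M2=0, M3=1, M4=0 → 0; observed 0. Eliminates M2 stuck-at-1, M4 stuck-at-1.
Only M0 stuck-at-0 is consistent with every test.

M0 stuck-at-0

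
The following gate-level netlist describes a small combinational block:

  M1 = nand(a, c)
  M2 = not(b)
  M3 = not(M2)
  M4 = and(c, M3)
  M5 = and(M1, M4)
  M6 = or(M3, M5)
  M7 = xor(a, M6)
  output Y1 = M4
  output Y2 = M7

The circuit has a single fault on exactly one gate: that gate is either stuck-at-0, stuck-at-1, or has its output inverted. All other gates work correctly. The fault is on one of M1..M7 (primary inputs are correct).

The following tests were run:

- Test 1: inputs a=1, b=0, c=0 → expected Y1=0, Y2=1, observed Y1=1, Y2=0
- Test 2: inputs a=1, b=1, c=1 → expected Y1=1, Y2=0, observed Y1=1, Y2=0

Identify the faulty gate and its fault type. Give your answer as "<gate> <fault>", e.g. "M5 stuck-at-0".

M4 stuck-at-1

Fault-free values for test 1 (a=1, b=0, c=0): M1=1, M2=1, M3=0, M4=0, M5=0, M6=0, M7=1, giving Y1=0, Y2=1. Observed Y1=1, Y2=0.
Test 1: faults giving observed Y1=1, Y2=0 are {M4 stuck-at-1, M4 inverted output}.
Test 2 (a=1, b=1, c=1): fault-free M1=0, M2=0, M3=1, M4=1, M5=0, M6=1, M7=0 → Y1=1, Y2=0; observed Y1=1, Y2=0. Eliminates M4 inverted output.
Only M4 stuck-at-1 is consistent with every test.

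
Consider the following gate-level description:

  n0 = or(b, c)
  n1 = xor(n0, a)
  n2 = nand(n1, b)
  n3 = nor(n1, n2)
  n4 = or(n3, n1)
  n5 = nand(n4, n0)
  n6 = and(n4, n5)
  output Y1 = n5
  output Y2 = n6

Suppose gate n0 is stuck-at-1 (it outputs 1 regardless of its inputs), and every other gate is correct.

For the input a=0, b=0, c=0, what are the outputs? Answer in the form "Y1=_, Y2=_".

Y1=0, Y2=0

Propagate with n0 forced: n0=1 [stuck-at-1], n1=1, n2=1, n3=0, n4=1, n5=0, n6=0.
So the outputs are Y1=0, Y2=0. (Without the fault they would be Y1=1, Y2=0.)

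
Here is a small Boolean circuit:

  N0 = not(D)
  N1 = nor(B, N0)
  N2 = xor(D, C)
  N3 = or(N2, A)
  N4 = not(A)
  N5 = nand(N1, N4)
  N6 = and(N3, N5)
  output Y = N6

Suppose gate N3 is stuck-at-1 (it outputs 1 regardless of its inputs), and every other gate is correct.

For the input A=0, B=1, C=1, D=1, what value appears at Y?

Propagate with N3 forced: N0=0, N1=0, N2=0, N3=1 [stuck-at-1], N4=1, N5=1, N6=1.
So Y = 1. (Without the fault it would be 0.)

1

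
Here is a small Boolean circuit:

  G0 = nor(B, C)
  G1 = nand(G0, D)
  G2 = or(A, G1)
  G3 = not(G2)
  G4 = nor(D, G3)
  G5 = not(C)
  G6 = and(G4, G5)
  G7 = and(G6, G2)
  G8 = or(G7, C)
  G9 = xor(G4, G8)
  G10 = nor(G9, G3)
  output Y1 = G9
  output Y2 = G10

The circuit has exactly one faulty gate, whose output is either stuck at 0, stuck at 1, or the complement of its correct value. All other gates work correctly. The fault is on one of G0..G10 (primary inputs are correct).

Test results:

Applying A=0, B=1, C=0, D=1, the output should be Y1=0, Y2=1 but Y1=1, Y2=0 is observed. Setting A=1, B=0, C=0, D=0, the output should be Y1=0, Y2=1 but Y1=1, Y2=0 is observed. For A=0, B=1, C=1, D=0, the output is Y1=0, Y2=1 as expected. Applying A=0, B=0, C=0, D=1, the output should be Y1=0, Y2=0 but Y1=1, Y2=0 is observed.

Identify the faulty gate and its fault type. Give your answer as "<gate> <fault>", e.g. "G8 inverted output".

Fault-free values for test 1 (A=0, B=1, C=0, D=1): G0=0, G1=1, G2=1, G3=0, G4=0, G5=1, G6=0, G7=0, G8=0, G9=0, G10=1, giving Y1=0, Y2=1. Observed Y1=1, Y2=0.
Test 1: faults giving observed Y1=1, Y2=0 are {G6 stuck-at-1, G6 inverted output, G7 stuck-at-1, G7 inverted output, G8 stuck-at-1, G8 inverted output, G9 stuck-at-1, G9 inverted output}.
Test 2 (A=1, B=0, C=0, D=0): fault-free G0=1, G1=1, G2=1, G3=0, G4=1, G5=1, G6=1, G7=1, G8=1, G9=0, G10=1 → Y1=0, Y2=1; observed Y1=1, Y2=0. Eliminates G6 stuck-at-1, G7 stuck-at-1, G8 stuck-at-1.
Test 3 (A=0, B=1, C=1, D=0): fault-free G0=0, G1=1, G2=1, G3=0, G4=1, G5=0, G6=0, G7=0, G8=1, G9=0, G10=1 → Y1=0, Y2=1; observed Y1=0, Y2=1. Eliminates G8 inverted output, G9 stuck-at-1, G9 inverted output.
Test 4 (A=0, B=0, C=0, D=1): fault-free G0=1, G1=0, G2=0, G3=1, G4=0, G5=1, G6=0, G7=0, G8=0, G9=0, G10=0 → Y1=0, Y2=0; observed Y1=1, Y2=0. Eliminates G6 inverted output.
Only G7 inverted output is consistent with every test.

G7 inverted output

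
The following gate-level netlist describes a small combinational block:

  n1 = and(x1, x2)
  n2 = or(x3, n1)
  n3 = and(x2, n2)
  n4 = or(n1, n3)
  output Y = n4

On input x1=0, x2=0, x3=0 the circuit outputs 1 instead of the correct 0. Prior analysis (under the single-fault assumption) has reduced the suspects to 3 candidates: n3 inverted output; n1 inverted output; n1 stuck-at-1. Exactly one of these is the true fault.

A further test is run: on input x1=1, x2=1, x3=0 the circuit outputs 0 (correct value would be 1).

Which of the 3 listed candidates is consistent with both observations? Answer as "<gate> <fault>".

n1 inverted output

Evaluate each candidate on input x1=1, x2=1, x3=0:
  n3 inverted output: n1=1, n2=1, n3=0 [inverted output], n4=1 → 1 — eliminated
  n1 inverted output: n1=0 [inverted output], n2=0, n3=0, n4=0 → 0 — matches
  n1 stuck-at-1: n1=1 [stuck-at-1], n2=1, n3=1, n4=1 → 1 — eliminated
Only n1 inverted output reproduces the observed 0.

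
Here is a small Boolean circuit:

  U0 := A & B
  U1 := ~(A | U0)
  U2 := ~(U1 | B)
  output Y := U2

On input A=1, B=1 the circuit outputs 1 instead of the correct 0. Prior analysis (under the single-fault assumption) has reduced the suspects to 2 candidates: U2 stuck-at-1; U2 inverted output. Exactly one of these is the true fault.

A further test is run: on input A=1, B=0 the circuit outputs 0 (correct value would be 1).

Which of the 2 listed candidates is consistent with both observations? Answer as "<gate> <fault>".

U2 inverted output

Evaluate each candidate on input A=1, B=0:
  U2 stuck-at-1: U0=0, U1=0, U2=1 [stuck-at-1] → 1 — eliminated
  U2 inverted output: U0=0, U1=0, U2=0 [inverted output] → 0 — matches
Only U2 inverted output reproduces the observed 0.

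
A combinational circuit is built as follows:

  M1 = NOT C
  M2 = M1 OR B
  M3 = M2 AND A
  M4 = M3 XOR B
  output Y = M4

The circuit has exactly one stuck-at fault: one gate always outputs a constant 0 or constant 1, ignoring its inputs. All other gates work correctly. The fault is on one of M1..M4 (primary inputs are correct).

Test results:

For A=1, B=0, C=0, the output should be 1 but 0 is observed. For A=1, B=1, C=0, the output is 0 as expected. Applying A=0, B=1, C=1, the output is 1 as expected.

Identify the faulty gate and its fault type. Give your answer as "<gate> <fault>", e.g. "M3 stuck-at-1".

M1 stuck-at-0

Fault-free values for test 1 (A=1, B=0, C=0): M1=1, M2=1, M3=1, M4=1, giving Y=1. Observed 0.
Test 1: faults giving observed 0 are {M1 stuck-at-0, M2 stuck-at-0, M3 stuck-at-0, M4 stuck-at-0}.
Test 2 (A=1, B=1, C=0): fault-free M1=1, M2=1, M3=1, M4=0 → 0; observed 0. Eliminates M2 stuck-at-0, M3 stuck-at-0.
Test 3 (A=0, B=1, C=1): fault-free M1=0, M2=1, M3=0, M4=1 → 1; observed 1. Eliminates M4 stuck-at-0.
Only M1 stuck-at-0 is consistent with every test.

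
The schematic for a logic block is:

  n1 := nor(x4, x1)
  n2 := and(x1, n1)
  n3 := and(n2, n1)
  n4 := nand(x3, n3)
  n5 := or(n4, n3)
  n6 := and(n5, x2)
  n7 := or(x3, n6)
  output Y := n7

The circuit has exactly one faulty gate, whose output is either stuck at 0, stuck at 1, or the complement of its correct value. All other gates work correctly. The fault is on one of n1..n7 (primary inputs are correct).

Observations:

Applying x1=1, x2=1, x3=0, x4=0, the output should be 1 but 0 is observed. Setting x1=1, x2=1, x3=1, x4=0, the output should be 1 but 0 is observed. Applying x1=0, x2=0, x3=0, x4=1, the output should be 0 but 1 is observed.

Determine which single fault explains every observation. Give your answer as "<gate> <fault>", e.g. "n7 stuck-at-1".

n7 inverted output

Fault-free values for test 1 (x1=1, x2=1, x3=0, x4=0): n1=0, n2=0, n3=0, n4=1, n5=1, n6=1, n7=1, giving Y=1. Observed 0.
Test 1: faults giving observed 0 are {n4 stuck-at-0, n4 inverted output, n5 stuck-at-0, n5 inverted output, n6 stuck-at-0, n6 inverted output, n7 stuck-at-0, n7 inverted output}.
Test 2 (x1=1, x2=1, x3=1, x4=0): fault-free n1=0, n2=0, n3=0, n4=1, n5=1, n6=1, n7=1 → 1; observed 0. Eliminates n4 stuck-at-0, n4 inverted output, n5 stuck-at-0, n5 inverted output, n6 stuck-at-0, n6 inverted output.
Test 3 (x1=0, x2=0, x3=0, x4=1): fault-free n1=0, n2=0, n3=0, n4=1, n5=1, n6=0, n7=0 → 0; observed 1. Eliminates n7 stuck-at-0.
Only n7 inverted output is consistent with every test.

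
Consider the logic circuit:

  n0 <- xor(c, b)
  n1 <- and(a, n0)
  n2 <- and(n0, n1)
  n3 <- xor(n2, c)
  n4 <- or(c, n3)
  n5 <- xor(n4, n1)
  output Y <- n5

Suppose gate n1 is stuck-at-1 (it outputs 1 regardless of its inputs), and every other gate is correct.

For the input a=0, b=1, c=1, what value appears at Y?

Propagate with n1 forced: n0=0, n1=1 [stuck-at-1], n2=0, n3=1, n4=1, n5=0.
So Y = 0. (Without the fault it would be 1.)

0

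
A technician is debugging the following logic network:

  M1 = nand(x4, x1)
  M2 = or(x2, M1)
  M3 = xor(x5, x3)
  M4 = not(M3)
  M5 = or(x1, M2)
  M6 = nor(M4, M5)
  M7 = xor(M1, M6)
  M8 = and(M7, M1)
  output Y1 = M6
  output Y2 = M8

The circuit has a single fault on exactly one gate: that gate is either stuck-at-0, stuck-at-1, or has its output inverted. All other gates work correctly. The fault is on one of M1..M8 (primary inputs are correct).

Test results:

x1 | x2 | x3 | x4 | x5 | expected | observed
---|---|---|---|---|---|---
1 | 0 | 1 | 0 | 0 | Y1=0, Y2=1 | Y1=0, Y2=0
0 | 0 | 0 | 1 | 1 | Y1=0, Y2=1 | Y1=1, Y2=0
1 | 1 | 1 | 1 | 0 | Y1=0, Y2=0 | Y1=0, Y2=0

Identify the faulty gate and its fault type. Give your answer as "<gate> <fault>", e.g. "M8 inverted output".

M1 stuck-at-0

Fault-free values for test 1 (x1=1, x2=0, x3=1, x4=0, x5=0): M1=1, M2=1, M3=1, M4=0, M5=1, M6=0, M7=1, M8=1, giving Y1=0, Y2=1. Observed Y1=0, Y2=0.
Test 1: faults giving observed Y1=0, Y2=0 are {M1 stuck-at-0, M1 inverted output, M7 stuck-at-0, M7 inverted output, M8 stuck-at-0, M8 inverted output}.
Test 2 (x1=0, x2=0, x3=0, x4=1, x5=1): fault-free M1=1, M2=1, M3=1, M4=0, M5=1, M6=0, M7=1, M8=1 → Y1=0, Y2=1; observed Y1=1, Y2=0. Eliminates M7 stuck-at-0, M7 inverted output, M8 stuck-at-0, M8 inverted output.
Test 3 (x1=1, x2=1, x3=1, x4=1, x5=0): fault-free M1=0, M2=1, M3=1, M4=0, M5=1, M6=0, M7=0, M8=0 → Y1=0, Y2=0; observed Y1=0, Y2=0. Eliminates M1 inverted output.
Only M1 stuck-at-0 is consistent with every test.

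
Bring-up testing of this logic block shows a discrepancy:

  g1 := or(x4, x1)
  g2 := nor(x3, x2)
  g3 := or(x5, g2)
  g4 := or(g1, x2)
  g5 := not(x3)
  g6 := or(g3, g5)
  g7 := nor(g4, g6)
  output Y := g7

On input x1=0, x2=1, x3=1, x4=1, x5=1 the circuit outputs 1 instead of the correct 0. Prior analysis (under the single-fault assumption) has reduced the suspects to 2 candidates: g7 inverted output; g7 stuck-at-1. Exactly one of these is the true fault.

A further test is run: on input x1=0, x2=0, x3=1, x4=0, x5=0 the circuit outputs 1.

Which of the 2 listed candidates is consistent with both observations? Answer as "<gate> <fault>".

g7 stuck-at-1

Evaluate each candidate on input x1=0, x2=0, x3=1, x4=0, x5=0:
  g7 inverted output: g1=0, g2=0, g3=0, g4=0, g5=0, g6=0, g7=0 [inverted output] → 0 — eliminated
  g7 stuck-at-1: g1=0, g2=0, g3=0, g4=0, g5=0, g6=0, g7=1 [stuck-at-1] → 1 — matches
Only g7 stuck-at-1 reproduces the observed 1.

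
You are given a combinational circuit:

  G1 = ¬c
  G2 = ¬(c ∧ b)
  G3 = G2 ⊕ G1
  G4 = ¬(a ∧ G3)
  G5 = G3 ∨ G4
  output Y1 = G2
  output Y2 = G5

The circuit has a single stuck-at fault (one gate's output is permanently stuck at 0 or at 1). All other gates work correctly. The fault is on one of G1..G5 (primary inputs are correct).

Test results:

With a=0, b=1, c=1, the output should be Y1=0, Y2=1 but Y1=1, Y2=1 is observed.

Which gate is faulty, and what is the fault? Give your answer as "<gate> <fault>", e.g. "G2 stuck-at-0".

G2 stuck-at-1

Fault-free values for test 1 (a=0, b=1, c=1): G1=0, G2=0, G3=0, G4=1, G5=1, giving Y1=0, Y2=1. Observed Y1=1, Y2=1.
Test 1: faults giving observed Y1=1, Y2=1 are {G2 stuck-at-1}.
Only G2 stuck-at-1 is consistent with every test.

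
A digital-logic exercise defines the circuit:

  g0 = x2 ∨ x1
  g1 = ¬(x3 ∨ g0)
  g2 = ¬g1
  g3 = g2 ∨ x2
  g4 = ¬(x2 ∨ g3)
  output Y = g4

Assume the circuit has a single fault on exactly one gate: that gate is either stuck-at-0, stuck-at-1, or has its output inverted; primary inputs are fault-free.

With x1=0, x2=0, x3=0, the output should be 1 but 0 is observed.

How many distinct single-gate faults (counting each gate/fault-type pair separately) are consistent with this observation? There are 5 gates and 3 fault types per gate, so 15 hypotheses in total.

Fault-free: g0=0, g1=1, g2=0, g3=0, g4=1 → 1. Observed 0.
  g0: stuck-at-1, inverted output ✓; others ✗
  g1: stuck-at-0, inverted output ✓; others ✗
  g2: stuck-at-1, inverted output ✓; others ✗
  g3: stuck-at-1, inverted output ✓; others ✗
  g4: stuck-at-0, inverted output ✓; others ✗
Consistent faults: {g0 stuck-at-1, g0 inverted output, g1 stuck-at-0, g1 inverted output, g2 stuck-at-1, g2 inverted output, g3 stuck-at-1, g3 inverted output, g4 stuck-at-0, g4 inverted output} — 10 in all.

10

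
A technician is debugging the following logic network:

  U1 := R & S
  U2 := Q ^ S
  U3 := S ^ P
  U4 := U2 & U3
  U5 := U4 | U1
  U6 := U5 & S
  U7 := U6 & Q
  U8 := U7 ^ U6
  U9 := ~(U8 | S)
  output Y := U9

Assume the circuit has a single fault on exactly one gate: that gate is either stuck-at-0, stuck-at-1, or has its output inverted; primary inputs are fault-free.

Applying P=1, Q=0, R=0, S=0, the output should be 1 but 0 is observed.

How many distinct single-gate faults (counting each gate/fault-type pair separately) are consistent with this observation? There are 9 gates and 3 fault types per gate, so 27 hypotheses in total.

Fault-free: U1=0, U2=0, U3=1, U4=0, U5=0, U6=0, U7=0, U8=0, U9=1 → 1. Observed 0.
  U1: none of the 3 fault types match ✗
  U2: none of the 3 fault types match ✗
  U3: none of the 3 fault types match ✗
  U4: none of the 3 fault types match ✗
  U5: none of the 3 fault types match ✗
  U6: stuck-at-1, inverted output ✓; others ✗
  U7: stuck-at-1, inverted output ✓; others ✗
  U8: stuck-at-1, inverted output ✓; others ✗
  U9: stuck-at-0, inverted output ✓; others ✗
Consistent faults: {U6 stuck-at-1, U6 inverted output, U7 stuck-at-1, U7 inverted output, U8 stuck-at-1, U8 inverted output, U9 stuck-at-0, U9 inverted output} — 8 in all.

8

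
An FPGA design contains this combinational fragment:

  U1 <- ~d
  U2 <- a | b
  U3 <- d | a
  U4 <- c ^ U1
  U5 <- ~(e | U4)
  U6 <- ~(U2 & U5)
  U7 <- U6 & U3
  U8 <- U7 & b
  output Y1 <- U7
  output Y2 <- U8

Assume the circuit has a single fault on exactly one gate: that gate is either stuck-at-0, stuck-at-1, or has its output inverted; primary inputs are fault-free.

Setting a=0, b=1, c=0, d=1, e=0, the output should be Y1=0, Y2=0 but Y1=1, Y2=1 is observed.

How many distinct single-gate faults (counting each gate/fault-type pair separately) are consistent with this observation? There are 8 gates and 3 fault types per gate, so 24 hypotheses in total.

12

Fault-free: U1=0, U2=1, U3=1, U4=0, U5=1, U6=0, U7=0, U8=0 → Y1=0, Y2=0. Observed Y1=1, Y2=1.
  U1: stuck-at-1, inverted output ✓; others ✗
  U2: stuck-at-0, inverted output ✓; others ✗
  U3: none of the 3 fault types match ✗
  U4: stuck-at-1, inverted output ✓; others ✗
  U5: stuck-at-0, inverted output ✓; others ✗
  U6: stuck-at-1, inverted output ✓; others ✗
  U7: stuck-at-1, inverted output ✓; others ✗
  U8: none of the 3 fault types match ✗
Consistent faults: {U1 stuck-at-1, U1 inverted output, U2 stuck-at-0, U2 inverted output, U4 stuck-at-1, U4 inverted output, U5 stuck-at-0, U5 inverted output, U6 stuck-at-1, U6 inverted output, U7 stuck-at-1, U7 inverted output} — 12 in all.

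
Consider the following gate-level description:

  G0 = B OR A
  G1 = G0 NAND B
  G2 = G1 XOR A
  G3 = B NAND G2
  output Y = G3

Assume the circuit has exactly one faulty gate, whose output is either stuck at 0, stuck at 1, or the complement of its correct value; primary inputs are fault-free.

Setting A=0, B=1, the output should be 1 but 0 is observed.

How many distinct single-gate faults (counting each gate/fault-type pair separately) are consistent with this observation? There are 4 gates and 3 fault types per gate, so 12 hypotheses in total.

8

Fault-free: G0=1, G1=0, G2=0, G3=1 → 1. Observed 0.
  G0 stuck-at-0: output 0 ✓
  G0 stuck-at-1: output 1 ✗
  G0 inverted output: output 0 ✓
  G1 stuck-at-0: output 1 ✗
  G1 stuck-at-1: output 0 ✓
  G1 inverted output: output 0 ✓
  G2 stuck-at-0: output 1 ✗
  G2 stuck-at-1: output 0 ✓
  G2 inverted output: output 0 ✓
  G3 stuck-at-0: output 0 ✓
  G3 stuck-at-1: output 1 ✗
  G3 inverted output: output 0 ✓
Consistent faults: {G0 stuck-at-0, G0 inverted output, G1 stuck-at-1, G1 inverted output, G2 stuck-at-1, G2 inverted output, G3 stuck-at-0, G3 inverted output} — 8 in all.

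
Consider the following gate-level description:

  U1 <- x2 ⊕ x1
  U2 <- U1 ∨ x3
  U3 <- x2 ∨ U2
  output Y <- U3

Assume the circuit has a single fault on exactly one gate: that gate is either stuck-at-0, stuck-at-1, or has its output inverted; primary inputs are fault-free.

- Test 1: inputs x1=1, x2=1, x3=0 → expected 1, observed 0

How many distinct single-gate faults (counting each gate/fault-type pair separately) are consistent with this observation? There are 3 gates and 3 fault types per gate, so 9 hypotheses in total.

2

Fault-free: U1=0, U2=0, U3=1 → 1. Observed 0.
  U1 stuck-at-0: output 1 ✗
  U1 stuck-at-1: output 1 ✗
  U1 inverted output: output 1 ✗
  U2 stuck-at-0: output 1 ✗
  U2 stuck-at-1: output 1 ✗
  U2 inverted output: output 1 ✗
  U3 stuck-at-0: output 0 ✓
  U3 stuck-at-1: output 1 ✗
  U3 inverted output: output 0 ✓
Consistent faults: {U3 stuck-at-0, U3 inverted output} — 2 in all.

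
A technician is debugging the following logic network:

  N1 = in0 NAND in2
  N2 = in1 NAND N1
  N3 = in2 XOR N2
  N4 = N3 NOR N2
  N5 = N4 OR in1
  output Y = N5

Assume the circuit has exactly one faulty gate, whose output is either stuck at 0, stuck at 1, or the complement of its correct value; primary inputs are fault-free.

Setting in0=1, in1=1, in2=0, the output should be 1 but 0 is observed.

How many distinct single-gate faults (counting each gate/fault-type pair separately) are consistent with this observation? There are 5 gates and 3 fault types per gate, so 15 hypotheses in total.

Fault-free: N1=1, N2=0, N3=0, N4=1, N5=1 → 1. Observed 0.
  N1: none of the 3 fault types match ✗
  N2: none of the 3 fault types match ✗
  N3: none of the 3 fault types match ✗
  N4: none of the 3 fault types match ✗
  N5: stuck-at-0, inverted output ✓; others ✗
Consistent faults: {N5 stuck-at-0, N5 inverted output} — 2 in all.

2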